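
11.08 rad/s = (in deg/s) 634.8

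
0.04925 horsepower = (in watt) 36.73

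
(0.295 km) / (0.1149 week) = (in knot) 0.008252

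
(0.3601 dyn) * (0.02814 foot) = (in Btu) 2.927e-11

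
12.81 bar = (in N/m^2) 1.281e+06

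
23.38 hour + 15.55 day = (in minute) 2.379e+04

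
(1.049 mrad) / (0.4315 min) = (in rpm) 0.0003869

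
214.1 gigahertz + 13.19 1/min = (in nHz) 2.141e+20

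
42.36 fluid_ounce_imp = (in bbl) 0.00757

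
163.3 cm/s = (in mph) 3.653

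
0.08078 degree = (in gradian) 0.08976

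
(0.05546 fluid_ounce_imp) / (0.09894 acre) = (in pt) 1.116e-05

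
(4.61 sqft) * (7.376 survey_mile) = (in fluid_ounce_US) 1.719e+08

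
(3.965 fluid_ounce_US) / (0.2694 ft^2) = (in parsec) 1.518e-19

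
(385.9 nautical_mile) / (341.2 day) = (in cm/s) 2.424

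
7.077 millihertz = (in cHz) 0.7077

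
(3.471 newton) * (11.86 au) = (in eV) 3.844e+31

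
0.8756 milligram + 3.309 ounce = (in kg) 0.09381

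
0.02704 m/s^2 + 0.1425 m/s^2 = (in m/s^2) 0.1695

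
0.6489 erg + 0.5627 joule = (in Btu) 0.0005333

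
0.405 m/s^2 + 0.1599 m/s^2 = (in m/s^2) 0.5649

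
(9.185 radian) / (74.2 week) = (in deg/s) 1.173e-05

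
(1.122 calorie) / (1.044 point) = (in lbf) 2865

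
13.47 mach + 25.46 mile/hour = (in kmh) 1.655e+04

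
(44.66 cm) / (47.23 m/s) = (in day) 1.094e-07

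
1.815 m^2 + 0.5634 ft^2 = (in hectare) 0.0001867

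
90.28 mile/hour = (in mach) 0.1185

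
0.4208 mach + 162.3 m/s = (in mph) 683.6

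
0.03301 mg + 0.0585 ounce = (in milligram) 1658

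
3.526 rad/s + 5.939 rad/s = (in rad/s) 9.465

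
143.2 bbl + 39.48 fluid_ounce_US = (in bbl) 143.2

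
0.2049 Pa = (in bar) 2.049e-06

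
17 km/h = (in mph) 10.56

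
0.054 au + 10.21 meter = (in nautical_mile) 4.362e+06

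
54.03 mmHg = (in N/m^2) 7203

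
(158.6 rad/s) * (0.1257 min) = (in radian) 1196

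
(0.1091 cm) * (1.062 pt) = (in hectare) 4.087e-11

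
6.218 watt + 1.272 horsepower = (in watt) 954.7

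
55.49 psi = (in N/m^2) 3.826e+05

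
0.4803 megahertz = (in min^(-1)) 2.882e+07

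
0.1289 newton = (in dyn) 1.289e+04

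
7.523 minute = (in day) 0.005224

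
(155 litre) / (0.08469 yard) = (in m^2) 2.002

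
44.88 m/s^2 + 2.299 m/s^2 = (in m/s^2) 47.18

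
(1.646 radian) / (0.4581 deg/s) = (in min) 3.431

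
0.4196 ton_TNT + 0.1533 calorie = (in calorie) 4.196e+08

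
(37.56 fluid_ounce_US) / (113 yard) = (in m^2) 1.075e-05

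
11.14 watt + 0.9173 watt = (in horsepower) 0.01617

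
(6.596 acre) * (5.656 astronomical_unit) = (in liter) 2.259e+19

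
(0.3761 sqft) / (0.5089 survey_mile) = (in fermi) 4.266e+10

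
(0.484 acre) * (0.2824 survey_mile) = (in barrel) 5.599e+06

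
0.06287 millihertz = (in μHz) 62.87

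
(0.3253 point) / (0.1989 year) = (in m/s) 1.83e-11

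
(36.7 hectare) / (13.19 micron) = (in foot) 9.129e+10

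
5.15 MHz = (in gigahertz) 0.00515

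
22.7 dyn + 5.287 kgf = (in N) 51.85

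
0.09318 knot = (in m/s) 0.04794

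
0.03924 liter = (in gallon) 0.01037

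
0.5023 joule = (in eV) 3.135e+18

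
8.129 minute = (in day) 0.005645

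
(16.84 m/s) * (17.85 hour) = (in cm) 1.082e+08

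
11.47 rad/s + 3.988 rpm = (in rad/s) 11.89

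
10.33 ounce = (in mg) 2.929e+05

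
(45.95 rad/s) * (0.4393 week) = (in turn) 1.943e+06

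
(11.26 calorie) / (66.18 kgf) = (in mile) 4.511e-05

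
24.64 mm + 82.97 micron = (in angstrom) 2.472e+08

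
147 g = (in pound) 0.3241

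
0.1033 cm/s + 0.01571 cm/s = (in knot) 0.002313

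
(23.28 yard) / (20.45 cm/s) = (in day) 0.001205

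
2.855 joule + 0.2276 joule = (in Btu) 0.002922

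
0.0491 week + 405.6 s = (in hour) 8.361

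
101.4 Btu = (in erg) 1.07e+12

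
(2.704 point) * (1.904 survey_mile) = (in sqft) 31.46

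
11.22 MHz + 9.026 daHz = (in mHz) 1.122e+10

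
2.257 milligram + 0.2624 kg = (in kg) 0.2624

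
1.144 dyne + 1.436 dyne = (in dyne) 2.58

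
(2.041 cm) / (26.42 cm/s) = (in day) 8.941e-07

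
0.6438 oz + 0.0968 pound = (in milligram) 6.216e+04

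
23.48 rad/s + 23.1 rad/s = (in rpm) 444.8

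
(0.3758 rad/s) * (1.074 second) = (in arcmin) 1388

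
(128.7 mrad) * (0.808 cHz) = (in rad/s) 0.00104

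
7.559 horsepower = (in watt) 5637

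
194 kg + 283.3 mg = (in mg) 1.94e+08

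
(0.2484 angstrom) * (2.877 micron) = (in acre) 1.766e-20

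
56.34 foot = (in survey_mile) 0.01067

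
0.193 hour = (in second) 694.8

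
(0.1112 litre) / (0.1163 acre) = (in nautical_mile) 1.276e-10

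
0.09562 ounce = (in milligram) 2711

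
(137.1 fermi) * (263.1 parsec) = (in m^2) 1.113e+06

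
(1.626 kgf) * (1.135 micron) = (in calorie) 4.326e-06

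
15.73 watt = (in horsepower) 0.02109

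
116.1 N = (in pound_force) 26.1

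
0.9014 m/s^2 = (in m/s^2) 0.9014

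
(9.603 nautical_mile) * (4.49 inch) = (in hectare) 0.2028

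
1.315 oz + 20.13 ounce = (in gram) 608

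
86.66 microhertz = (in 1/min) 0.0052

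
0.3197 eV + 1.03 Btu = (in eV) 6.783e+21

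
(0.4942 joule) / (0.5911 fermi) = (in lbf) 1.88e+14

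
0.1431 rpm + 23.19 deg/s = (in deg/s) 24.05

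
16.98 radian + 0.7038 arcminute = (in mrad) 1.698e+04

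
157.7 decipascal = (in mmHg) 0.1183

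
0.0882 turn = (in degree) 31.75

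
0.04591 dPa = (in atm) 4.531e-08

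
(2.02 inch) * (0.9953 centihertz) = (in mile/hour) 0.001142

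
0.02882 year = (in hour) 252.5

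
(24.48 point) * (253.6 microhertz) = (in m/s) 2.19e-06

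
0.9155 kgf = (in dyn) 8.978e+05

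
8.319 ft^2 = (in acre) 0.000191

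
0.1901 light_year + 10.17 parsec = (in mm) 3.156e+20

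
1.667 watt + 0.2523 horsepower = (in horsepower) 0.2545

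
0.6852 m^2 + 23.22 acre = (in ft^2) 1.011e+06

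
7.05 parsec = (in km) 2.175e+14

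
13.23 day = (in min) 1.905e+04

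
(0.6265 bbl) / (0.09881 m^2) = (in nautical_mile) 0.0005443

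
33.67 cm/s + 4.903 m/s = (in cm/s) 524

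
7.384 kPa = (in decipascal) 7.384e+04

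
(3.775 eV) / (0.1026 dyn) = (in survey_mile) 3.663e-16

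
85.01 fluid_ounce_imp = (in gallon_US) 0.6381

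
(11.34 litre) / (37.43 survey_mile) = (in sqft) 2.026e-06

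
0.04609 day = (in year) 0.0001263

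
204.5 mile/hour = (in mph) 204.5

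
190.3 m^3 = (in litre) 1.903e+05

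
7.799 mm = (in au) 5.213e-14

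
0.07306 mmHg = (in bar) 9.741e-05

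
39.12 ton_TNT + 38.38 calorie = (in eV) 1.022e+30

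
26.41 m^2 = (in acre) 0.006526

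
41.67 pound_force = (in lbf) 41.67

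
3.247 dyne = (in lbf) 7.3e-06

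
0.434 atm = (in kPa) 43.98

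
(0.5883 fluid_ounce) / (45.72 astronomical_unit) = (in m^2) 2.544e-18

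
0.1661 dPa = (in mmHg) 0.0001246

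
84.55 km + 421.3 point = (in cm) 8.455e+06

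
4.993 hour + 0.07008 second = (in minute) 299.6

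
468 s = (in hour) 0.13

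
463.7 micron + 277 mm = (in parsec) 8.992e-18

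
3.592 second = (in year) 1.139e-07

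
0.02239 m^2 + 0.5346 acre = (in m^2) 2163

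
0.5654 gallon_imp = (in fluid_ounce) 86.91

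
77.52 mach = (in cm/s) 2.64e+06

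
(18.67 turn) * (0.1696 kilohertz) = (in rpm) 1.9e+05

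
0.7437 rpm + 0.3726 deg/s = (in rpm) 0.8058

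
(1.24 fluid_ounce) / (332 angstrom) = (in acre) 0.2729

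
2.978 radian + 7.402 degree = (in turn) 0.4945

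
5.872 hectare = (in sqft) 6.321e+05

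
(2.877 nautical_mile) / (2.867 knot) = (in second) 3613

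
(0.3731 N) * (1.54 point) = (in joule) 0.0002027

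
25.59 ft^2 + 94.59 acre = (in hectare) 38.28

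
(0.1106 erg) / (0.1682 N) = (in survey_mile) 4.086e-11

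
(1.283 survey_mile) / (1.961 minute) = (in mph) 39.26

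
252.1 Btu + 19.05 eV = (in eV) 1.66e+24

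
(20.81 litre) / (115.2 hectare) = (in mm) 1.806e-05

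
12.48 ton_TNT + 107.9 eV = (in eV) 3.259e+29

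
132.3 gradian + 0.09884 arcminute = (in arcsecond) 4.287e+05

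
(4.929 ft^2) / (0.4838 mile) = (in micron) 588.1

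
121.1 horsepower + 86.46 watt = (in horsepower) 121.2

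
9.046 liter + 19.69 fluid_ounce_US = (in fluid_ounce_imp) 338.9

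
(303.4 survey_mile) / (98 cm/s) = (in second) 4.982e+05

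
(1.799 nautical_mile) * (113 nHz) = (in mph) 0.0008422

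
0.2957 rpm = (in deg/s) 1.774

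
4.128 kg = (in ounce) 145.6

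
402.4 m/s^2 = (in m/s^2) 402.4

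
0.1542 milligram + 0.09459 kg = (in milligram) 9.459e+04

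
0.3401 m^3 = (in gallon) 89.84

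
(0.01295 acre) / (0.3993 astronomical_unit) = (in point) 2.487e-06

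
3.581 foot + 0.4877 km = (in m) 488.8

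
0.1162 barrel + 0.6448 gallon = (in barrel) 0.1316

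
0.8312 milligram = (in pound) 1.832e-06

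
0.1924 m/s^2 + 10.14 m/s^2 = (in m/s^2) 10.33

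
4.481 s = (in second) 4.481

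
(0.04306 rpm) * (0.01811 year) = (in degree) 1.476e+05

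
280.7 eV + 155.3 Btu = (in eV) 1.023e+24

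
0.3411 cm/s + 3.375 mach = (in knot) 2234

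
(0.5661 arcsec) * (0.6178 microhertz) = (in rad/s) 1.696e-12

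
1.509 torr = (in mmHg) 1.509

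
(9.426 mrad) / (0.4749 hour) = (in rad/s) 5.513e-06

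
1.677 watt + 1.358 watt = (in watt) 3.035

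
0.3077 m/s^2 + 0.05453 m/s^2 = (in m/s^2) 0.3622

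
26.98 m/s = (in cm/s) 2698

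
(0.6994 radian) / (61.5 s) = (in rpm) 0.1086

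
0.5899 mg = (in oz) 2.081e-05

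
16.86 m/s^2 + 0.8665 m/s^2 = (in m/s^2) 17.73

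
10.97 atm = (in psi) 161.2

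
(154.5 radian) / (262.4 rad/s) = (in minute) 0.009813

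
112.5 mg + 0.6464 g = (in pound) 0.001673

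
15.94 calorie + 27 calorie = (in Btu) 0.1703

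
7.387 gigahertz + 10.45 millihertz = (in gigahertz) 7.387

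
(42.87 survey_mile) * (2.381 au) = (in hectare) 2.457e+12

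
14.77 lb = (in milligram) 6.7e+06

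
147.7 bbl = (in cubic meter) 23.48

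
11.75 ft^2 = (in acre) 0.0002697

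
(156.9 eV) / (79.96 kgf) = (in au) 2.143e-31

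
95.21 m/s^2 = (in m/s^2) 95.21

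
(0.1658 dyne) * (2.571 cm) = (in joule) 4.263e-08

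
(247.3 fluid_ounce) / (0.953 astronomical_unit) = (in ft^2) 5.522e-13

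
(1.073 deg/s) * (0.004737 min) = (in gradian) 0.3389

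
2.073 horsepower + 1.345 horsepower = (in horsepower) 3.418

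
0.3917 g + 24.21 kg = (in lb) 53.37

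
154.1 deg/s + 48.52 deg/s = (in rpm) 33.77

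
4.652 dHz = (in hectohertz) 0.004652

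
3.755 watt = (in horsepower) 0.005036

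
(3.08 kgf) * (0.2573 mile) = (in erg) 1.251e+11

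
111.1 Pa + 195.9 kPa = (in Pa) 1.96e+05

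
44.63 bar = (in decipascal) 4.463e+07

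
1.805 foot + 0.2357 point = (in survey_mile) 0.0003419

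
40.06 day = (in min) 5.769e+04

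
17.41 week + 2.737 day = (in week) 17.8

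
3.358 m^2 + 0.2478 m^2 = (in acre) 0.000891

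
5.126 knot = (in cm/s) 263.7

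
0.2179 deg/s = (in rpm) 0.03632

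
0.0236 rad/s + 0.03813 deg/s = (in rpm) 0.2317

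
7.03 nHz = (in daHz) 7.03e-10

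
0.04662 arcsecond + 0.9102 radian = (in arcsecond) 1.877e+05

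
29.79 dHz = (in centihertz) 297.9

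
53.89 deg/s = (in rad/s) 0.9406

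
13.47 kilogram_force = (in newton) 132.1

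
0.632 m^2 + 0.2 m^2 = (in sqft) 8.956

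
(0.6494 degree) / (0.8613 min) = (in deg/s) 0.01257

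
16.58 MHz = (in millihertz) 1.658e+10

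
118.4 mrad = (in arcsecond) 2.442e+04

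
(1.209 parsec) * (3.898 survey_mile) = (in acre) 5.783e+16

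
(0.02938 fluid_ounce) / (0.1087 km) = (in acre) 1.975e-12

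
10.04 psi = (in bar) 0.6922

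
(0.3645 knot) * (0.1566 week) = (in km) 17.76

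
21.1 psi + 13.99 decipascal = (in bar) 1.455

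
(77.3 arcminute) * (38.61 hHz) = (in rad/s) 86.82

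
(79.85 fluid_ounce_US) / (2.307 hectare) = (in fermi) 1.024e+08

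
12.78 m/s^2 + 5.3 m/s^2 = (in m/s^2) 18.08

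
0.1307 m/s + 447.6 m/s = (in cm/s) 4.477e+04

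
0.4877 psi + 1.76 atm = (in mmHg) 1363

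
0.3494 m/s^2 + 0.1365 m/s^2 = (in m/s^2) 0.4859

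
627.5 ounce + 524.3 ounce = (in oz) 1152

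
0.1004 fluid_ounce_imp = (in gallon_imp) 0.0006275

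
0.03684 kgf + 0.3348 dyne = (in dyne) 3.613e+04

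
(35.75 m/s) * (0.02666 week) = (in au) 3.853e-06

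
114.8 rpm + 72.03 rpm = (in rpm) 186.8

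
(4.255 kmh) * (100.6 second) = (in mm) 1.189e+05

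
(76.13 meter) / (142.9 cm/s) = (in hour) 0.0148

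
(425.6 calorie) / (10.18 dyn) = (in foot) 5.739e+07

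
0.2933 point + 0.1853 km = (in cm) 1.853e+04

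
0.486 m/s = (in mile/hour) 1.087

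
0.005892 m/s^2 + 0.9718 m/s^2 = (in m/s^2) 0.9777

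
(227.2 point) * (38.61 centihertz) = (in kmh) 0.1114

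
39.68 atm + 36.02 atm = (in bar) 76.7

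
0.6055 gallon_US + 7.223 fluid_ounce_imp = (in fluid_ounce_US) 84.44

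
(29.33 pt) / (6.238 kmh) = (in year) 1.893e-10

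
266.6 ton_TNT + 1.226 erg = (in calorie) 2.666e+11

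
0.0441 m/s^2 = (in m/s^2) 0.0441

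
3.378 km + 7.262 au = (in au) 7.262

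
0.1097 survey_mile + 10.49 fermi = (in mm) 1.765e+05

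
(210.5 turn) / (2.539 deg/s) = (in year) 0.0009464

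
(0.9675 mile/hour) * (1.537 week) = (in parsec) 1.303e-11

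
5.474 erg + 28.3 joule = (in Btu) 0.02682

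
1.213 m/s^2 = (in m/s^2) 1.213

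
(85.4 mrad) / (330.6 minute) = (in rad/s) 4.305e-06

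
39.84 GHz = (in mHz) 3.984e+13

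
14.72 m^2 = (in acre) 0.003637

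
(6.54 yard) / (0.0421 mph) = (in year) 1.008e-05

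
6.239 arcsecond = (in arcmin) 0.104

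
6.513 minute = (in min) 6.513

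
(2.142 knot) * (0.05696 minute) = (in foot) 12.36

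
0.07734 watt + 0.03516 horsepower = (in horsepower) 0.03526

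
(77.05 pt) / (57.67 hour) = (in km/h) 4.713e-07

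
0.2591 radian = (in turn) 0.04124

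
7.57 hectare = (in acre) 18.71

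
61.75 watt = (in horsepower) 0.08281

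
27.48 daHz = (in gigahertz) 2.748e-07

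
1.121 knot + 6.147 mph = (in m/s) 3.325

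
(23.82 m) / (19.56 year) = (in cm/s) 3.862e-06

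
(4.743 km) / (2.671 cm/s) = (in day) 2.055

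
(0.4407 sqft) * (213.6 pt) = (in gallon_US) 0.815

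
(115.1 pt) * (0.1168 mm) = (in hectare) 4.743e-10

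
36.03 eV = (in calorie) 1.38e-18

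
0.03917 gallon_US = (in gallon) 0.03917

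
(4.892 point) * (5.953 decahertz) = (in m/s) 0.1027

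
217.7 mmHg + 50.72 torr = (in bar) 0.3579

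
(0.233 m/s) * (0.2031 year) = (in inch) 5.875e+07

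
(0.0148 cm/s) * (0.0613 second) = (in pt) 0.02572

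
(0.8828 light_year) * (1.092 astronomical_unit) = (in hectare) 1.364e+23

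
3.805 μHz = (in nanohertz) 3805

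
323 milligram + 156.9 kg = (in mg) 1.569e+08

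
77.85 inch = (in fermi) 1.977e+15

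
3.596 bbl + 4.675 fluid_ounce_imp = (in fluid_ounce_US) 1.934e+04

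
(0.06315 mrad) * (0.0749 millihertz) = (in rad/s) 4.73e-09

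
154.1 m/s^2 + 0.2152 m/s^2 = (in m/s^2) 154.3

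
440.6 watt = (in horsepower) 0.5909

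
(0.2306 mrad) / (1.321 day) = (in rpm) 1.929e-08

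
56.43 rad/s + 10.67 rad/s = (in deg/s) 3845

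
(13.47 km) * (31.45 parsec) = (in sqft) 1.407e+23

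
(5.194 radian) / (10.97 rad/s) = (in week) 7.829e-07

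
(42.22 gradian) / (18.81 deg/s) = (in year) 6.406e-08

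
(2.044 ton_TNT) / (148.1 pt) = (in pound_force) 3.68e+10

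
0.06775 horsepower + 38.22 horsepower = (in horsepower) 38.29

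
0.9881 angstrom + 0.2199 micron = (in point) 0.0006236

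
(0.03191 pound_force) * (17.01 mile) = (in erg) 3.886e+10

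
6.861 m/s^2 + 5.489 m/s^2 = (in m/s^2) 12.35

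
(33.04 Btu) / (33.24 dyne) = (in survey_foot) 3.441e+08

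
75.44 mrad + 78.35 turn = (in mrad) 4.924e+05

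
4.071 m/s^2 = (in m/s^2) 4.071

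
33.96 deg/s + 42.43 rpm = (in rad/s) 5.036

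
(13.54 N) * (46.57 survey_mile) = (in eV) 6.334e+24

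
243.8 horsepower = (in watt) 1.818e+05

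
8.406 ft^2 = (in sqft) 8.406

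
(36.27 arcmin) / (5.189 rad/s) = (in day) 2.353e-08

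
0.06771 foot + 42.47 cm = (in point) 1262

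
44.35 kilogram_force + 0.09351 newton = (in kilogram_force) 44.36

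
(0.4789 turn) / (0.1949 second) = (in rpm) 147.4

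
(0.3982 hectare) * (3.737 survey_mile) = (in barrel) 1.506e+08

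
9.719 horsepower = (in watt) 7247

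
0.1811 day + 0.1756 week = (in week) 0.2015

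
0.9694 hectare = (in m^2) 9694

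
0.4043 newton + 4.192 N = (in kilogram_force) 0.4687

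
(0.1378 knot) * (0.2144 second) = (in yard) 0.01662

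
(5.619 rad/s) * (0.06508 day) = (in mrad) 3.16e+07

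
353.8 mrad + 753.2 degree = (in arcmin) 4.641e+04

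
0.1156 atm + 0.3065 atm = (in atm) 0.4221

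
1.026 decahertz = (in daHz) 1.026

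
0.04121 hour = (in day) 0.001717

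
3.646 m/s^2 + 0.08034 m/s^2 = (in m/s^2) 3.726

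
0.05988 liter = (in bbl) 0.0003766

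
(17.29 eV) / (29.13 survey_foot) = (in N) 3.12e-19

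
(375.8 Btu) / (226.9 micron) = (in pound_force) 3.928e+08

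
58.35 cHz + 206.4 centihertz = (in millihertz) 2648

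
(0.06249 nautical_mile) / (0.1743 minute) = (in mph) 24.75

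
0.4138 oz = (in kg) 0.01173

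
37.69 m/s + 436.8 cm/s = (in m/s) 42.06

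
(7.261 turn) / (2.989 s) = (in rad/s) 15.26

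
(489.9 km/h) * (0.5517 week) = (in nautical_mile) 2.452e+04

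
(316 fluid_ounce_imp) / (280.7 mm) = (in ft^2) 0.3443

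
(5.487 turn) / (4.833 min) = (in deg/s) 6.812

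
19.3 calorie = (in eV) 5.04e+20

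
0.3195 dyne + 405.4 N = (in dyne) 4.054e+07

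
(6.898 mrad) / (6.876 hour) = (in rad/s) 2.787e-07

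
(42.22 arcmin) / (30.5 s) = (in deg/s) 0.02307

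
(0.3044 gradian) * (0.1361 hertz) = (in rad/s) 0.0006508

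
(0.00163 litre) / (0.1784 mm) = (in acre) 2.258e-06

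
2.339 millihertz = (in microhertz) 2339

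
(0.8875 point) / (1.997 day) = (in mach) 5.329e-12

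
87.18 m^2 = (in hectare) 0.008718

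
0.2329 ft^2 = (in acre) 5.347e-06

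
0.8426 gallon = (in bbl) 0.02006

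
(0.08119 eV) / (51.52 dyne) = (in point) 7.157e-14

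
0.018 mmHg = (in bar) 2.4e-05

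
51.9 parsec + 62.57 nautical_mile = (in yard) 1.751e+18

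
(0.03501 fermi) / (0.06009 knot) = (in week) 1.873e-21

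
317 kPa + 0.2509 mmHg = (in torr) 2378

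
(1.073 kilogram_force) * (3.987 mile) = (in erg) 6.752e+11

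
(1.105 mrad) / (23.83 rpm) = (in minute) 7.38e-06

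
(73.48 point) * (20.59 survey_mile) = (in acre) 0.2123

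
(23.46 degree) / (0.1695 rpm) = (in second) 23.07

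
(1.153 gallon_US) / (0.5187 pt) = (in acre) 0.005894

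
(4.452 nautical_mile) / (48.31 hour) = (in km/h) 0.1707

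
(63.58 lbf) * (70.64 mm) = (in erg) 1.998e+08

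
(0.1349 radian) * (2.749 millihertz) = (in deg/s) 0.02125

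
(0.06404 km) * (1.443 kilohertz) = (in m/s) 9.241e+04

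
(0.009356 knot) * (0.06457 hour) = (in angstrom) 1.119e+10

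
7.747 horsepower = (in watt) 5777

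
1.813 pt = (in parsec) 2.073e-20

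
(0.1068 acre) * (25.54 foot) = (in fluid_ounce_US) 1.138e+08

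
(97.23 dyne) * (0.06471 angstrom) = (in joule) 6.292e-15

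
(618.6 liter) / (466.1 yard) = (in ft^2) 0.01562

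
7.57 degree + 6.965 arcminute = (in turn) 0.02135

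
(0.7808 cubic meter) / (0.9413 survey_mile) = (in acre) 1.274e-07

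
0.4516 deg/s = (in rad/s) 0.007882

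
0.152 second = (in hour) 4.222e-05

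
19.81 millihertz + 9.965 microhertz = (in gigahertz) 1.982e-11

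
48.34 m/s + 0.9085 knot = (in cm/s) 4881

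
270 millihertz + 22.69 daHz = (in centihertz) 2.272e+04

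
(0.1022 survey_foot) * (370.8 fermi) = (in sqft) 1.243e-13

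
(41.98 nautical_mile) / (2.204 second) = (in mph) 7.891e+04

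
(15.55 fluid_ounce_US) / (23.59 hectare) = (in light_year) 2.061e-25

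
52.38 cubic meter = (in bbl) 329.5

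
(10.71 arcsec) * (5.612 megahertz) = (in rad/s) 291.4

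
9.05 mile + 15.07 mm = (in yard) 1.593e+04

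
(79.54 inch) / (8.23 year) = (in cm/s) 7.784e-07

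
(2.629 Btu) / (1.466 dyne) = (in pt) 5.363e+11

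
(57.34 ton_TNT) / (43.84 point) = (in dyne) 1.551e+18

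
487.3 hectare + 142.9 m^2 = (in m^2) 4.873e+06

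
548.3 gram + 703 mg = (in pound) 1.21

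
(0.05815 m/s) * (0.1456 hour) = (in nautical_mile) 0.01646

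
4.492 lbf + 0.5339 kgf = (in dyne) 2.522e+06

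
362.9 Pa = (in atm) 0.003582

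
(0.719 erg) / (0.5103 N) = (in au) 9.418e-19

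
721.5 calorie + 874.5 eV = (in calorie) 721.5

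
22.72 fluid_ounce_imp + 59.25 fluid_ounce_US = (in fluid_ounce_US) 81.08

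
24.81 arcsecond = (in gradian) 0.007657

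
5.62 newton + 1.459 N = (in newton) 7.079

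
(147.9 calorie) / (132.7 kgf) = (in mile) 0.0002955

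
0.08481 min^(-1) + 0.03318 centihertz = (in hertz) 0.001745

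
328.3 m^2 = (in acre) 0.08112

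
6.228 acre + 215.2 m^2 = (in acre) 6.281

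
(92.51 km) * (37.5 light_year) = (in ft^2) 3.533e+23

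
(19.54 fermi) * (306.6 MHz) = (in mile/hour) 1.34e-05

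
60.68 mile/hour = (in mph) 60.68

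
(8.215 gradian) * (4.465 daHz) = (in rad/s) 5.762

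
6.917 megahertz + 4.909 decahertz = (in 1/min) 4.15e+08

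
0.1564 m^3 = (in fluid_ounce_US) 5289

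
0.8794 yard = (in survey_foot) 2.638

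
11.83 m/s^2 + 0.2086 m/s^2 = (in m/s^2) 12.04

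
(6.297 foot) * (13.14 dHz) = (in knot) 4.902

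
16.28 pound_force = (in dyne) 7.242e+06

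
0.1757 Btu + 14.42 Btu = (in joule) 1.54e+04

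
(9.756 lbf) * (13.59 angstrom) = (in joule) 5.898e-08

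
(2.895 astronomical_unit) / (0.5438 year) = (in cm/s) 2.525e+06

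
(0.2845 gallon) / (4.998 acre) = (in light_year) 5.628e-24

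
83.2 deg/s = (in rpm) 13.87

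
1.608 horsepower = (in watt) 1199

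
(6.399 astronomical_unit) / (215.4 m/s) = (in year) 140.9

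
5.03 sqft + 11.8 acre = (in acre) 11.8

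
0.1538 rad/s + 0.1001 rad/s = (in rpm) 2.425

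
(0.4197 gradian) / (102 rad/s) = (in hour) 1.795e-08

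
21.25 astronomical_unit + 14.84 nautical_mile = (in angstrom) 3.179e+22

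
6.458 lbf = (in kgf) 2.929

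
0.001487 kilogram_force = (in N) 0.01458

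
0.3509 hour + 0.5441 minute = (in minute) 21.6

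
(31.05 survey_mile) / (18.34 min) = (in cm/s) 4541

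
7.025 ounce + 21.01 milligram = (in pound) 0.4391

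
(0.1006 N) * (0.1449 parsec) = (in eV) 2.807e+33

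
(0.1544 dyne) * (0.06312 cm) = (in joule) 9.746e-10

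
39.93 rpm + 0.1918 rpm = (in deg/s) 240.7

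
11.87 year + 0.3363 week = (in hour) 1.04e+05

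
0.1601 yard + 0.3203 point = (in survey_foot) 0.4807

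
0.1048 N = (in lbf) 0.02356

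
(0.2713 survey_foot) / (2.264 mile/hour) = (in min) 0.001362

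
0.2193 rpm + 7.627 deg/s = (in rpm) 1.49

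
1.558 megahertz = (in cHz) 1.558e+08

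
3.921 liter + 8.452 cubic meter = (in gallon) 2234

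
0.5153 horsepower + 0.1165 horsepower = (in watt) 471.1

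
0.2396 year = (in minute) 1.259e+05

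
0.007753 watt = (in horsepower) 1.04e-05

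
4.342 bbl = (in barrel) 4.342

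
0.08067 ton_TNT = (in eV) 2.107e+27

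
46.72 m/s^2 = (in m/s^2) 46.72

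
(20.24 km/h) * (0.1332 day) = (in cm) 6.47e+06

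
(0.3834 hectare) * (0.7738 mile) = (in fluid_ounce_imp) 1.68e+11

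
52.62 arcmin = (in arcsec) 3157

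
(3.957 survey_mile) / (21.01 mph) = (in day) 0.007847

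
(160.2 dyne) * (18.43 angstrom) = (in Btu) 2.798e-15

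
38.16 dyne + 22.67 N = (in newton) 22.67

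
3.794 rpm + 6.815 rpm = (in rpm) 10.61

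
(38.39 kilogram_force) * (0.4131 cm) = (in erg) 1.555e+07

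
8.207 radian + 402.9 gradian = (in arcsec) 2.998e+06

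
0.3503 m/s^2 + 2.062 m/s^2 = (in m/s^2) 2.412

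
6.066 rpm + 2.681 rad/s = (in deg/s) 190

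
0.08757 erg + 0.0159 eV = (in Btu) 8.3e-12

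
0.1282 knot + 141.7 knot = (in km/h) 262.7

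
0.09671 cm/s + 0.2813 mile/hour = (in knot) 0.2463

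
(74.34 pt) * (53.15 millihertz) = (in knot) 0.002709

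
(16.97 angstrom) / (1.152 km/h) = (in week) 8.768e-15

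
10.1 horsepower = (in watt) 7532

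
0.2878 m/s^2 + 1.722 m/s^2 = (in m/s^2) 2.01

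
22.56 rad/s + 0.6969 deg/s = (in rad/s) 22.57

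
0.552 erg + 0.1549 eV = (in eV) 3.445e+11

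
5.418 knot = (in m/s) 2.787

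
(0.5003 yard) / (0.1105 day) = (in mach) 1.407e-07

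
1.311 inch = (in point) 94.39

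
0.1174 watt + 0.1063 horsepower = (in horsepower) 0.1065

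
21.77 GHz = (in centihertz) 2.177e+12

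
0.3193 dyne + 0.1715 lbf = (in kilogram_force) 0.07779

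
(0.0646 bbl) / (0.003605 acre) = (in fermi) 7.04e+11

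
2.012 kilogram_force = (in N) 19.73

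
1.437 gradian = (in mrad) 22.57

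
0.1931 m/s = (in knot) 0.3754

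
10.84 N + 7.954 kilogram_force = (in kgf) 9.059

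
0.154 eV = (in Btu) 2.339e-23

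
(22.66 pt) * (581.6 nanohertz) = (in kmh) 1.674e-08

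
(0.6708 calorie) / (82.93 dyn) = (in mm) 3.384e+06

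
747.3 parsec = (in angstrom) 2.306e+29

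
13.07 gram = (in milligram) 1.307e+04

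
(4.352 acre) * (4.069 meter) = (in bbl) 4.507e+05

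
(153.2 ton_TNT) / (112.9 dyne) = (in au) 3795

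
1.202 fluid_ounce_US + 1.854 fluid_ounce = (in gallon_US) 0.02388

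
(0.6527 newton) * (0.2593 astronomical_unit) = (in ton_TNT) 6.051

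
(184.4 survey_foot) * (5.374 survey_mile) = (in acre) 120.1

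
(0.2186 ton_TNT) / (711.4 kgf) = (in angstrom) 1.311e+15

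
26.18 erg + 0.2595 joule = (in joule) 0.2595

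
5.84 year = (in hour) 5.116e+04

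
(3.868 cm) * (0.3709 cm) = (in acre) 3.545e-08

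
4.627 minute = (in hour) 0.07712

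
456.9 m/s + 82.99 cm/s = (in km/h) 1648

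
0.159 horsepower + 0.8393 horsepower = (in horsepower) 0.9983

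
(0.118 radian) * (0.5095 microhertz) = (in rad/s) 6.012e-08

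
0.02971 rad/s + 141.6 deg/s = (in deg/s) 143.3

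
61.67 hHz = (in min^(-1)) 3.7e+05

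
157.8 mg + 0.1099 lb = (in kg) 0.05001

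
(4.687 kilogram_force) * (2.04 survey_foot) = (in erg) 2.858e+08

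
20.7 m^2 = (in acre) 0.005115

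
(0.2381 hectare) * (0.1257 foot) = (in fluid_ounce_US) 3.085e+06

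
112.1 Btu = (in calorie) 2.827e+04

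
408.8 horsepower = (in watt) 3.048e+05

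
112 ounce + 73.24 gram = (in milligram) 3.248e+06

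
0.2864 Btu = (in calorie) 72.22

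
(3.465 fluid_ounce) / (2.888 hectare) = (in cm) 3.548e-07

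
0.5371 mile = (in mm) 8.644e+05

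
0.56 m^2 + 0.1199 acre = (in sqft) 5229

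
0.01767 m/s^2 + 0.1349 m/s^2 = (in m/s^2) 0.1526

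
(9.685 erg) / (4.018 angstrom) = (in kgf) 245.8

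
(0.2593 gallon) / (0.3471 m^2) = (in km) 2.828e-06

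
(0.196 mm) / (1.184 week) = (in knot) 5.321e-10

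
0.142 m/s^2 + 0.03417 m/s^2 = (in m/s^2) 0.1762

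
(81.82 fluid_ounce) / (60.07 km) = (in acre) 9.954e-12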